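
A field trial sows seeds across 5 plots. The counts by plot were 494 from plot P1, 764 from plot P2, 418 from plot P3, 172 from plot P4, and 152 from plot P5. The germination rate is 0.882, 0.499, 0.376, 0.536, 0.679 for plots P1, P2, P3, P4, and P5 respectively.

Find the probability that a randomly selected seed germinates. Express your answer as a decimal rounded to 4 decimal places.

Total: 494 + 764 + 418 + 172 + 152 = 2000.
P(P1) = 494/2000 = 0.247. P(P2) = 764/2000 = 0.382. P(P3) = 418/2000 = 0.209. P(P4) = 172/2000 = 0.086. P(P5) = 152/2000 = 0.076.
P(G) = P(G|P1)·P(P1) + P(G|P2)·P(P2) + P(G|P3)·P(P3) + P(G|P4)·P(P4) + P(G|P5)·P(P5)
      = 0.882·0.247 + 0.499·0.382 + 0.376·0.209 + 0.536·0.086 + 0.679·0.076
      = 0.217854 + 0.190618 + 0.078584 + 0.046096 + 0.051604 = 0.584756

0.5848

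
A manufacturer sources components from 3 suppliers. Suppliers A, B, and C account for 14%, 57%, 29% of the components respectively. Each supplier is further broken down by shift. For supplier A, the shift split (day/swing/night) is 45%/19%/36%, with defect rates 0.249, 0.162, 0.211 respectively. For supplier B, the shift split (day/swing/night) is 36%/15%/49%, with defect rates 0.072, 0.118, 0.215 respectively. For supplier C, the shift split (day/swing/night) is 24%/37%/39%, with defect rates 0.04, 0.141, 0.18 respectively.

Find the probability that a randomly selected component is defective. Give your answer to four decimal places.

P(D) ≈ 0.1538

P(D|A) = 0.45·0.249 + 0.19·0.162 + 0.36·0.211 = 0.11205 + 0.03078 + 0.07596 = 0.21879
P(D|B) = 0.36·0.072 + 0.15·0.118 + 0.49·0.215 = 0.02592 + 0.0177 + 0.10535 = 0.14897
P(D|C) = 0.24·0.04 + 0.37·0.141 + 0.39·0.18 = 0.0096 + 0.05217 + 0.0702 = 0.13197
Then overall,
P(D) = 0.14·0.21879 + 0.57·0.14897 + 0.29·0.13197
      = 0.0306306 + 0.0849129 + 0.0382713 = 0.1538148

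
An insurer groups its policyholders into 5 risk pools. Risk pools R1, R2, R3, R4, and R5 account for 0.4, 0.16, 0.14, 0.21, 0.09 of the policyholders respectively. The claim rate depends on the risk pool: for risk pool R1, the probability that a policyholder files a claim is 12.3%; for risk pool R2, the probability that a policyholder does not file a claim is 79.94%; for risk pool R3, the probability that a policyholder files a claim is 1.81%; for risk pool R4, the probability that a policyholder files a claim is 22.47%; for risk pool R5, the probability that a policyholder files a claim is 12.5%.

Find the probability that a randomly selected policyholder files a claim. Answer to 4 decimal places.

P(C|R2) = 1 − 0.7994 = 0.2006.
P(C) = P(C|R1)·P(R1) + P(C|R2)·P(R2) + P(C|R3)·P(R3) + P(C|R4)·P(R4) + P(C|R5)·P(R5)
      = 0.123·0.4 + 0.2006·0.16 + 0.0181·0.14 + 0.2247·0.21 + 0.125·0.09
      = 0.0492 + 0.032096 + 0.002534 + 0.047187 + 0.01125 = 0.142267

P(C) ≈ 0.1423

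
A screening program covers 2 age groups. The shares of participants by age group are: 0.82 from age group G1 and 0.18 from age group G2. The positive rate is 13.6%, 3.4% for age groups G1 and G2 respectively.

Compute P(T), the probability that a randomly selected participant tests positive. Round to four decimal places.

0.1176

P(T) = P(T|G1)·P(G1) + P(T|G2)·P(G2)
      = 0.136·0.82 + 0.034·0.18
      = 0.11152 + 0.00612 = 0.11764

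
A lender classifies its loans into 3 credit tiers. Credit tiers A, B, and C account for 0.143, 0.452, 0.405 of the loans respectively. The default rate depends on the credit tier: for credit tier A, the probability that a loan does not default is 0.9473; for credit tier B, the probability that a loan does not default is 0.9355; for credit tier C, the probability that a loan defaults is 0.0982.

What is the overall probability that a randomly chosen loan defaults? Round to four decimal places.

P(D|A) = 1 − 0.9473 = 0.0527.
P(D|B) = 1 − 0.9355 = 0.0645.
P(D) = P(D|A)·P(A) + P(D|B)·P(B) + P(D|C)·P(C)
      = 0.0527·0.143 + 0.0645·0.452 + 0.0982·0.405
      = 0.0075361 + 0.029154 + 0.039771 = 0.0764611

0.0765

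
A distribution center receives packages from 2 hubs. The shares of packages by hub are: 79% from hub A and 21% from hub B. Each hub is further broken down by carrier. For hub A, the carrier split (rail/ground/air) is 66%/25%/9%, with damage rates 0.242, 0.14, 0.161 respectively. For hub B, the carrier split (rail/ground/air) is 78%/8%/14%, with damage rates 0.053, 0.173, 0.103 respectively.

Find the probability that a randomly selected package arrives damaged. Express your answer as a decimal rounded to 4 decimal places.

P(D|A) = 0.66·0.242 + 0.25·0.14 + 0.09·0.161 = 0.15972 + 0.035 + 0.01449 = 0.20921
P(D|B) = 0.78·0.053 + 0.08·0.173 + 0.14·0.103 = 0.04134 + 0.01384 + 0.01442 = 0.0696
By total probability over the outer partition,
P(D) = 0.79·0.20921 + 0.21·0.0696
      = 0.1652759 + 0.014616 = 0.1798919

P(D) ≈ 0.1799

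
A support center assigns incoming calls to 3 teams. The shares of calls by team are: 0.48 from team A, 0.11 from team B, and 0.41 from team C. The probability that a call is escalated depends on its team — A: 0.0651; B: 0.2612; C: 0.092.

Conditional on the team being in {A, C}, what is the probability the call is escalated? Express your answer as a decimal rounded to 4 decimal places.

0.0775

Let S = {A, C}.
P(S) = 0.48 + 0.41 = 0.89.
P(E ∩ S) = 0.0651·0.48 + 0.092·0.41 = 0.031248 + 0.03772 = 0.068968.
P(E | S) = 0.068968 / 0.89 = 0.077492…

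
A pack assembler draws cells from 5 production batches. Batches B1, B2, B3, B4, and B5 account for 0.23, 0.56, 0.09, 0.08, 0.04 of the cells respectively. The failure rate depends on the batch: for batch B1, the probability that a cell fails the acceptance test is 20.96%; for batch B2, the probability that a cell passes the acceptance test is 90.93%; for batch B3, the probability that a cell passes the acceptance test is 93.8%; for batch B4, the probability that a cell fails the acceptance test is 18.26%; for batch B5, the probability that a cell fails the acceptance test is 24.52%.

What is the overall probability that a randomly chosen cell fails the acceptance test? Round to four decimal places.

P(F|B2) = 1 − 0.9093 = 0.0907.
P(F|B3) = 1 − 0.938 = 0.062.
By the law of total probability,
P(F) = P(F|B1)·P(B1) + P(F|B2)·P(B2) + P(F|B3)·P(B3) + P(F|B4)·P(B4) + P(F|B5)·P(B5)
      = 0.2096·0.23 + 0.0907·0.56 + 0.062·0.09 + 0.1826·0.08 + 0.2452·0.04
      = 0.048208 + 0.050792 + 0.00558 + 0.014608 + 0.009808 = 0.128996

P(F) ≈ 0.1290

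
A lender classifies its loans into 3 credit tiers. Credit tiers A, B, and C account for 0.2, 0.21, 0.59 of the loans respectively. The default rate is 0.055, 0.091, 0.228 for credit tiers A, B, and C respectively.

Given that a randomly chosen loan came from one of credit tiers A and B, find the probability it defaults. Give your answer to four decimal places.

Let S = {A, B}.
P(S) = 0.2 + 0.21 = 0.41.
P(D ∩ S) = 0.055·0.2 + 0.091·0.21 = 0.011 + 0.01911 = 0.03011.
P(D | S) = 0.03011 / 0.41 = 0.073439…

P(D|S) ≈ 0.0734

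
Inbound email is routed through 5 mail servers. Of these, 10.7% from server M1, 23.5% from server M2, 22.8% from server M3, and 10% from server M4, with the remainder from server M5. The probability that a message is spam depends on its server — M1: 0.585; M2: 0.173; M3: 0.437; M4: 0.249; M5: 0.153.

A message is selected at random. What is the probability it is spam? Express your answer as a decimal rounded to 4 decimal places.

0.2783

P(M5) = 1 − (0.107 + 0.235 + 0.228 + 0.1) = 0.33.
P(S) = P(S|M1)·P(M1) + P(S|M2)·P(M2) + P(S|M3)·P(M3) + P(S|M4)·P(M4) + P(S|M5)·P(M5)
      = 0.585·0.107 + 0.173·0.235 + 0.437·0.228 + 0.249·0.1 + 0.153·0.33
      = 0.062595 + 0.040655 + 0.099636 + 0.0249 + 0.05049 = 0.278276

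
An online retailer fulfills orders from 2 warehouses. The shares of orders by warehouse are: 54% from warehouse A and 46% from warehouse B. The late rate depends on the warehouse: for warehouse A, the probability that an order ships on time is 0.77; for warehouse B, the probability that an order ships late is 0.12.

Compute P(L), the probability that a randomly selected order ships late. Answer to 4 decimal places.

0.1794

P(L|A) = 1 − 0.77 = 0.23.
Using total probability over the partition,
P(L) = P(L|A)·P(A) + P(L|B)·P(B)
      = 0.23·0.54 + 0.12·0.46
      = 0.1242 + 0.0552 = 0.1794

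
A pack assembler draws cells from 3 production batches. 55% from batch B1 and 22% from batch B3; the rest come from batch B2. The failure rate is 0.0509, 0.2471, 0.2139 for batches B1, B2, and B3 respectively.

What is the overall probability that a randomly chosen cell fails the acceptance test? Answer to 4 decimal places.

0.1319

P(B2) = 1 − (0.55 + 0.22) = 0.23.
Summing over the partition,
P(F) = P(F|B1)·P(B1) + P(F|B2)·P(B2) + P(F|B3)·P(B3)
      = 0.0509·0.55 + 0.2471·0.23 + 0.2139·0.22
      = 0.027995 + 0.056833 + 0.047058 = 0.131886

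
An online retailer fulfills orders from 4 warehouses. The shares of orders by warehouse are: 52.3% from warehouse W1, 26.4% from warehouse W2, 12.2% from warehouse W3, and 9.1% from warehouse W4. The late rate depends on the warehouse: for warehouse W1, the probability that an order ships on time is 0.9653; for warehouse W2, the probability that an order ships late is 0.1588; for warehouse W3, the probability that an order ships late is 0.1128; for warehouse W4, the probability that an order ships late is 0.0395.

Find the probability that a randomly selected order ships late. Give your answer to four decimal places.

P(L) ≈ 0.0774

P(L|W1) = 1 − 0.9653 = 0.0347.
P(L) = P(L|W1)·P(W1) + P(L|W2)·P(W2) + P(L|W3)·P(W3) + P(L|W4)·P(W4)
      = 0.0347·0.523 + 0.1588·0.264 + 0.1128·0.122 + 0.0395·0.091
      = 0.0181481 + 0.0419232 + 0.0137616 + 0.0035945 = 0.0774274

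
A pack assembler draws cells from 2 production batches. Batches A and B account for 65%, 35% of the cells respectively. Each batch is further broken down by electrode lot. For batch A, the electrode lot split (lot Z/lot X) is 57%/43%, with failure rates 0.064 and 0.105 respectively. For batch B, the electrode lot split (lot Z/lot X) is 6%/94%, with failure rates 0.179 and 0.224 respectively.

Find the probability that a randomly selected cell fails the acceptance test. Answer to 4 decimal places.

P(F) ≈ 0.1305

P(F|A) = 0.57·0.064 + 0.43·0.105 = 0.03648 + 0.04515 = 0.08163
P(F|B) = 0.06·0.179 + 0.94·0.224 = 0.01074 + 0.21056 = 0.2213
By total probability over the outer partition,
P(F) = 0.65·0.08163 + 0.35·0.2213
      = 0.0530595 + 0.077455 = 0.1305145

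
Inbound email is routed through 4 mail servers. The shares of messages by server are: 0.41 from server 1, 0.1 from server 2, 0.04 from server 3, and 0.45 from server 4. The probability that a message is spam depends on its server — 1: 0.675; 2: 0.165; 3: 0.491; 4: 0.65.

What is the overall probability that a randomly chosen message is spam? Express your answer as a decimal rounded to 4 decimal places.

P(S) = P(S|1)·P(1) + P(S|2)·P(2) + P(S|3)·P(3) + P(S|4)·P(4)
      = 0.675·0.41 + 0.165·0.1 + 0.491·0.04 + 0.65·0.45
      = 0.27675 + 0.0165 + 0.01964 + 0.2925 = 0.60539

0.6054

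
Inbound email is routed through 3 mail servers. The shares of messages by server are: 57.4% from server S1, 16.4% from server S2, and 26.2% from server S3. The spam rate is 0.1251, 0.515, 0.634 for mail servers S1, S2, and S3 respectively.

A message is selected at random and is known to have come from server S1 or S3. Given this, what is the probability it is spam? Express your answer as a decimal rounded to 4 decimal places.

P(S|J) ≈ 0.2846

Let J = {S1, S3}.
P(J) = 0.574 + 0.262 = 0.836.
P(S ∩ J) = 0.1251·0.574 + 0.634·0.262 = 0.0718074 + 0.166108 = 0.2379154.
P(S | J) = 0.2379154 / 0.836 = 0.284588…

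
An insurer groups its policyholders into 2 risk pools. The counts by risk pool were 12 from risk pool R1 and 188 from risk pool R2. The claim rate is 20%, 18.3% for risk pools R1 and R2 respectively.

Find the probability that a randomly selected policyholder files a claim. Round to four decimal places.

Total: 12 + 188 = 200.
P(R1) = 12/200 = 0.06. P(R2) = 188/200 = 0.94.
Summing over the partition,
P(C) = P(C|R1)·P(R1) + P(C|R2)·P(R2)
      = 0.2·0.06 + 0.183·0.94
      = 0.012 + 0.17202 = 0.18402

P(C) ≈ 0.1840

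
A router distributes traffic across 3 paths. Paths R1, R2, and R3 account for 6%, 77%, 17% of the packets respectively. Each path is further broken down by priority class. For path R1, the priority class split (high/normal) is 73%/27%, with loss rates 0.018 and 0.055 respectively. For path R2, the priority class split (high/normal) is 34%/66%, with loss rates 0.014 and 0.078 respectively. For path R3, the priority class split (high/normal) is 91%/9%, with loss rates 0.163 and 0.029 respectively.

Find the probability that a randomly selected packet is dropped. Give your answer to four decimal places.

0.0706

P(L|R1) = 0.73·0.018 + 0.27·0.055 = 0.01314 + 0.01485 = 0.02799
P(L|R2) = 0.34·0.014 + 0.66·0.078 = 0.00476 + 0.05148 = 0.05624
P(L|R3) = 0.91·0.163 + 0.09·0.029 = 0.14833 + 0.00261 = 0.15094
By total probability over the outer partition,
P(L) = 0.06·0.02799 + 0.77·0.05624 + 0.17·0.15094
      = 0.0016794 + 0.0433048 + 0.0256598 = 0.070644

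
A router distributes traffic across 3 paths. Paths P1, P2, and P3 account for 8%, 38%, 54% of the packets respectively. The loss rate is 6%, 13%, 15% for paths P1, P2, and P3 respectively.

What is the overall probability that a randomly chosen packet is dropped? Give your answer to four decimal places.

P(L) = P(L|P1)·P(P1) + P(L|P2)·P(P2) + P(L|P3)·P(P3)
      = 0.06·0.08 + 0.13·0.38 + 0.15·0.54
      = 0.0048 + 0.0494 + 0.081 = 0.1352

0.1352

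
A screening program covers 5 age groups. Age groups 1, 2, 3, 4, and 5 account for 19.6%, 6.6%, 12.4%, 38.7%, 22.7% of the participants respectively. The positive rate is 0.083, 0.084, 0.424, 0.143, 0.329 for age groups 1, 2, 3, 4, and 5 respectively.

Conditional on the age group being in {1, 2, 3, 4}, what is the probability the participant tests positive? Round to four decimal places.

Let S = {1, 2, 3, 4}.
P(S) = 0.196 + 0.066 + 0.124 + 0.387 = 0.773.
P(T ∩ S) = 0.083·0.196 + 0.084·0.066 + 0.424·0.124 + 0.143·0.387 = 0.016268 + 0.005544 + 0.052576 + 0.055341 = 0.129729.
P(T | S) = 0.129729 / 0.773 = 0.167825…

P(T|S) ≈ 0.1678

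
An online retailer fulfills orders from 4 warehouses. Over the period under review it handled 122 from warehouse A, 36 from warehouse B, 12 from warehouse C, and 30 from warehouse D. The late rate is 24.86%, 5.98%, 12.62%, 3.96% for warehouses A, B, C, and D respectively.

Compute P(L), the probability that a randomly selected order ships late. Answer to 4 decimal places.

0.1759

Total: 122 + 36 + 12 + 30 = 200.
P(A) = 122/200 = 0.61. P(B) = 36/200 = 0.18. P(C) = 12/200 = 0.06. P(D) = 30/200 = 0.15.
P(L) = P(L|A)·P(A) + P(L|B)·P(B) + P(L|C)·P(C) + P(L|D)·P(D)
      = 0.2486·0.61 + 0.0598·0.18 + 0.1262·0.06 + 0.0396·0.15
      = 0.151646 + 0.010764 + 0.007572 + 0.00594 = 0.175922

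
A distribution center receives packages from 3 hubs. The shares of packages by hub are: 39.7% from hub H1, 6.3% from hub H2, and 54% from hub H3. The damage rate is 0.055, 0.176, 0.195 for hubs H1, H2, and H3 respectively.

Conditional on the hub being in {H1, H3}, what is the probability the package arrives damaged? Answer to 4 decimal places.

P(D|S) ≈ 0.1357

Let S = {H1, H3}.
P(S) = 0.397 + 0.54 = 0.937.
P(D ∩ S) = 0.055·0.397 + 0.195·0.54 = 0.021835 + 0.1053 = 0.127135.
P(D | S) = 0.127135 / 0.937 = 0.135683…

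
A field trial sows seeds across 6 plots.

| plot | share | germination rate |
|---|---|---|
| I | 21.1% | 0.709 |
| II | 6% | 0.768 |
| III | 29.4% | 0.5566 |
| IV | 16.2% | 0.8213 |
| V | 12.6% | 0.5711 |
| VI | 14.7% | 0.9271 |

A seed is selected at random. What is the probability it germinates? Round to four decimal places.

P(G) = P(G|I)·P(I) + P(G|II)·P(II) + P(G|III)·P(III) + P(G|IV)·P(IV) + P(G|V)·P(V) + P(G|VI)·P(VI)
      = 0.709·0.211 + 0.768·0.06 + 0.5566·0.294 + 0.8213·0.162 + 0.5711·0.126 + 0.9271·0.147
      = 0.149599 + 0.04608 + 0.1636404 + 0.1330506 + 0.0719586 + 0.1362837 = 0.7006123

0.7006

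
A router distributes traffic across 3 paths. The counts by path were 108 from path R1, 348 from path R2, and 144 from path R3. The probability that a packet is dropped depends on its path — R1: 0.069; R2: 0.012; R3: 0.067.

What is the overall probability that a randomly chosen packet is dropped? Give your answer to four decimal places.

0.0355

Total: 108 + 348 + 144 = 600.
P(R1) = 108/600 = 0.18. P(R2) = 348/600 = 0.58. P(R3) = 144/600 = 0.24.
P(L) = P(L|R1)·P(R1) + P(L|R2)·P(R2) + P(L|R3)·P(R3)
      = 0.069·0.18 + 0.012·0.58 + 0.067·0.24
      = 0.01242 + 0.00696 + 0.01608 = 0.03546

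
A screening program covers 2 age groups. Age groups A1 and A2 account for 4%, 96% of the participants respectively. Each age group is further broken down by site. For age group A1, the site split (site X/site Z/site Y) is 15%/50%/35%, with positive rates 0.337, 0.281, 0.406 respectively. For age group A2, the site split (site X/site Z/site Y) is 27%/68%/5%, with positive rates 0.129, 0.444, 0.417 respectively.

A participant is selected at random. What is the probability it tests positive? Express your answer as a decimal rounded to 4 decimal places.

P(T|A1) = 0.15·0.337 + 0.5·0.281 + 0.35·0.406 = 0.05055 + 0.1405 + 0.1421 = 0.33315
P(T|A2) = 0.27·0.129 + 0.68·0.444 + 0.05·0.417 = 0.03483 + 0.30192 + 0.02085 = 0.3576
By total probability over the outer partition,
P(T) = 0.04·0.33315 + 0.96·0.3576
      = 0.013326 + 0.343296 = 0.356622

P(T) ≈ 0.3566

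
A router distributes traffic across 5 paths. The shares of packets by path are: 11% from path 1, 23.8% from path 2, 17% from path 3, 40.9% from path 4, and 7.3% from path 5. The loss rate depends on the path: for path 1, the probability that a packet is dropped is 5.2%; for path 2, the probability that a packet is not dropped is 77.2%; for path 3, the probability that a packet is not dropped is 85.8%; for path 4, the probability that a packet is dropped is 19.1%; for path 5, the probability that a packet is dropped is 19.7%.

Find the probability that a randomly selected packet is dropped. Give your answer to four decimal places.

P(L) ≈ 0.1766

P(L|2) = 1 − 0.772 = 0.228.
P(L|3) = 1 − 0.858 = 0.142.
P(L) = P(L|1)·P(1) + P(L|2)·P(2) + P(L|3)·P(3) + P(L|4)·P(4) + P(L|5)·P(5)
      = 0.052·0.11 + 0.228·0.238 + 0.142·0.17 + 0.191·0.409 + 0.197·0.073
      = 0.00572 + 0.054264 + 0.02414 + 0.078119 + 0.014381 = 0.176624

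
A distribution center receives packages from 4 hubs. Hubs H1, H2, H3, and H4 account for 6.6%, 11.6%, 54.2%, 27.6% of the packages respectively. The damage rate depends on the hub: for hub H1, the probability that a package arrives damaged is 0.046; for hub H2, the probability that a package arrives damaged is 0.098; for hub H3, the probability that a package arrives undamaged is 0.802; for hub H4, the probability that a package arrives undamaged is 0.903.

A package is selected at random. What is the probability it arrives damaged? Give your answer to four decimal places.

P(D|H3) = 1 − 0.802 = 0.198.
P(D|H4) = 1 − 0.903 = 0.097.
P(D) = P(D|H1)·P(H1) + P(D|H2)·P(H2) + P(D|H3)·P(H3) + P(D|H4)·P(H4)
      = 0.046·0.066 + 0.098·0.116 + 0.198·0.542 + 0.097·0.276
      = 0.003036 + 0.011368 + 0.107316 + 0.026772 = 0.148492

0.1485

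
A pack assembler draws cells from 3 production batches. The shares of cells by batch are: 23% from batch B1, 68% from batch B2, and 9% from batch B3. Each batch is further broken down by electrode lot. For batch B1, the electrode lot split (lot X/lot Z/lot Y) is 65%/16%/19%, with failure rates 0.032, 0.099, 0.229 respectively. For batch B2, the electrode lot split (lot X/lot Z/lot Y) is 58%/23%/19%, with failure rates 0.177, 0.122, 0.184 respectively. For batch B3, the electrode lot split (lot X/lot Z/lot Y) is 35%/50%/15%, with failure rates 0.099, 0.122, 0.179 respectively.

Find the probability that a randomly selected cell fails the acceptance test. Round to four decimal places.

P(F|B1) = 0.65·0.032 + 0.16·0.099 + 0.19·0.229 = 0.0208 + 0.01584 + 0.04351 = 0.08015
P(F|B2) = 0.58·0.177 + 0.23·0.122 + 0.19·0.184 = 0.10266 + 0.02806 + 0.03496 = 0.16568
P(F|B3) = 0.35·0.099 + 0.5·0.122 + 0.15·0.179 = 0.03465 + 0.061 + 0.02685 = 0.1225
Then overall,
P(F) = 0.23·0.08015 + 0.68·0.16568 + 0.09·0.1225
      = 0.0184345 + 0.1126624 + 0.011025 = 0.1421219

0.1421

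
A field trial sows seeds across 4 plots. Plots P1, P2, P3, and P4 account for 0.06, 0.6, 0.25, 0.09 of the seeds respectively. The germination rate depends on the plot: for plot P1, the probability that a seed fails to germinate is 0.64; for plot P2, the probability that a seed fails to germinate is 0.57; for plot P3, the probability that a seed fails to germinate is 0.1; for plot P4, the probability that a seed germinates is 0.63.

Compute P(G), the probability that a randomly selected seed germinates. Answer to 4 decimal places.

0.5613

P(G|P1) = 1 − 0.64 = 0.36.
P(G|P2) = 1 − 0.57 = 0.43.
P(G|P3) = 1 − 0.1 = 0.9.
P(G) = P(G|P1)·P(P1) + P(G|P2)·P(P2) + P(G|P3)·P(P3) + P(G|P4)·P(P4)
      = 0.36·0.06 + 0.43·0.6 + 0.9·0.25 + 0.63·0.09
      = 0.0216 + 0.258 + 0.225 + 0.0567 = 0.5613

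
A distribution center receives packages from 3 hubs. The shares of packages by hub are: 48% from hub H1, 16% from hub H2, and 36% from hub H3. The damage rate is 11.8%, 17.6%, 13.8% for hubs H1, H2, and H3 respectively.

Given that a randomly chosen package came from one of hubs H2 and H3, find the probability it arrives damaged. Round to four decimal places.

Let S = {H2, H3}.
P(S) = 0.16 + 0.36 = 0.52.
P(D ∩ S) = 0.176·0.16 + 0.138·0.36 = 0.02816 + 0.04968 = 0.07784.
P(D | S) = 0.07784 / 0.52 = 0.149692…

P(D|S) ≈ 0.1497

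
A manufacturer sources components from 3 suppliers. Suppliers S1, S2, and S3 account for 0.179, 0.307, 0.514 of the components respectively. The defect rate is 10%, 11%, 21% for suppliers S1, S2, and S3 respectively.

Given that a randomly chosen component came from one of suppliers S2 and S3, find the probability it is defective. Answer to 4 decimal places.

Let S = {S2, S3}.
P(S) = 0.307 + 0.514 = 0.821.
P(D ∩ S) = 0.11·0.307 + 0.21·0.514 = 0.03377 + 0.10794 = 0.14171.
P(D | S) = 0.14171 / 0.821 = 0.172607…

0.1726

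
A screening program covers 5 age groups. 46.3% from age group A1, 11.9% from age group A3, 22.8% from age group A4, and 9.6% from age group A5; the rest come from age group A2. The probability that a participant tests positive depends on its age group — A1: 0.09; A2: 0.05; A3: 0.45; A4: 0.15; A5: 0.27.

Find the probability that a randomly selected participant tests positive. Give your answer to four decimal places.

P(A2) = 1 − (0.463 + 0.119 + 0.228 + 0.096) = 0.094.
By the law of total probability,
P(T) = P(T|A1)·P(A1) + P(T|A2)·P(A2) + P(T|A3)·P(A3) + P(T|A4)·P(A4) + P(T|A5)·P(A5)
      = 0.09·0.463 + 0.05·0.094 + 0.45·0.119 + 0.15·0.228 + 0.27·0.096
      = 0.04167 + 0.0047 + 0.05355 + 0.0342 + 0.02592 = 0.16004

0.1600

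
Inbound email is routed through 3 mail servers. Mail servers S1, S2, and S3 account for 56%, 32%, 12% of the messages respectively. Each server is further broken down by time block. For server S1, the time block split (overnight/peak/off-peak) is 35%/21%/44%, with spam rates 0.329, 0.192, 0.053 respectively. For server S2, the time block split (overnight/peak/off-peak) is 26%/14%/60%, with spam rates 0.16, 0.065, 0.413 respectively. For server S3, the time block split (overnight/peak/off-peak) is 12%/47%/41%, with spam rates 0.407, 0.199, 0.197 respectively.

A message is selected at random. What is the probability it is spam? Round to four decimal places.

P(S|S1) = 0.35·0.329 + 0.21·0.192 + 0.44·0.053 = 0.11515 + 0.04032 + 0.02332 = 0.17879
P(S|S2) = 0.26·0.16 + 0.14·0.065 + 0.6·0.413 = 0.0416 + 0.0091 + 0.2478 = 0.2985
P(S|S3) = 0.12·0.407 + 0.47·0.199 + 0.41·0.197 = 0.04884 + 0.09353 + 0.08077 = 0.22314
Then overall,
P(S) = 0.56·0.17879 + 0.32·0.2985 + 0.12·0.22314
      = 0.1001224 + 0.09552 + 0.0267768 = 0.2224192

0.2224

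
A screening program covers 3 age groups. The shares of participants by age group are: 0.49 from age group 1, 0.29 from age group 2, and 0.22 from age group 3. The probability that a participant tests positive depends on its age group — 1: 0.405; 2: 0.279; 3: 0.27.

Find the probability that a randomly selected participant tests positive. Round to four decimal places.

0.3388

P(T) = P(T|1)·P(1) + P(T|2)·P(2) + P(T|3)·P(3)
      = 0.405·0.49 + 0.279·0.29 + 0.27·0.22
      = 0.19845 + 0.08091 + 0.0594 = 0.33876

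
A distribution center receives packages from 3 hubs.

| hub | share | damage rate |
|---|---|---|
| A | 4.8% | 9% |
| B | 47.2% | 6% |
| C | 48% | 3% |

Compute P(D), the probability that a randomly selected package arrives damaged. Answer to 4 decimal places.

0.0470

P(D) = P(D|A)·P(A) + P(D|B)·P(B) + P(D|C)·P(C)
      = 0.09·0.048 + 0.06·0.472 + 0.03·0.48
      = 0.00432 + 0.02832 + 0.0144 = 0.04704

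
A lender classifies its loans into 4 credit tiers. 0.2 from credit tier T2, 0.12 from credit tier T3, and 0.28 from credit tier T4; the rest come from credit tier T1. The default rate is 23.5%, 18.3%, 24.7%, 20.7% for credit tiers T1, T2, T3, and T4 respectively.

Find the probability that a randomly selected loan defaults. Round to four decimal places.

P(T1) = 1 − (0.2 + 0.12 + 0.28) = 0.4.
By the law of total probability,
P(D) = P(D|T1)·P(T1) + P(D|T2)·P(T2) + P(D|T3)·P(T3) + P(D|T4)·P(T4)
      = 0.235·0.4 + 0.183·0.2 + 0.247·0.12 + 0.207·0.28
      = 0.094 + 0.0366 + 0.02964 + 0.05796 = 0.2182

0.2182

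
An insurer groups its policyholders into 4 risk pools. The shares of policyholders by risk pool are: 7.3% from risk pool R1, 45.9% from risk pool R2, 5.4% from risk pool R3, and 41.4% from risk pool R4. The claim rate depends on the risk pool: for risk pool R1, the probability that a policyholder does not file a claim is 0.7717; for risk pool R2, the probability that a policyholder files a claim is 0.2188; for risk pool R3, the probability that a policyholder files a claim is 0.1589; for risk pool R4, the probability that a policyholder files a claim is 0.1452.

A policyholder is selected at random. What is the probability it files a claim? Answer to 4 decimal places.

0.1858

P(C|R1) = 1 − 0.7717 = 0.2283.
Using total probability over the partition,
P(C) = P(C|R1)·P(R1) + P(C|R2)·P(R2) + P(C|R3)·P(R3) + P(C|R4)·P(R4)
      = 0.2283·0.073 + 0.2188·0.459 + 0.1589·0.054 + 0.1452·0.414
      = 0.0166659 + 0.1004292 + 0.0085806 + 0.0601128 = 0.1857885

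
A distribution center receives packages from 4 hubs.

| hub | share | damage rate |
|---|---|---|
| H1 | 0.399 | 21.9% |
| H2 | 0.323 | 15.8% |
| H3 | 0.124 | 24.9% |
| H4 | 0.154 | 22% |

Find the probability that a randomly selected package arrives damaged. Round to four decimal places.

P(D) = P(D|H1)·P(H1) + P(D|H2)·P(H2) + P(D|H3)·P(H3) + P(D|H4)·P(H4)
      = 0.219·0.399 + 0.158·0.323 + 0.249·0.124 + 0.22·0.154
      = 0.087381 + 0.051034 + 0.030876 + 0.03388 = 0.203171

P(D) ≈ 0.2032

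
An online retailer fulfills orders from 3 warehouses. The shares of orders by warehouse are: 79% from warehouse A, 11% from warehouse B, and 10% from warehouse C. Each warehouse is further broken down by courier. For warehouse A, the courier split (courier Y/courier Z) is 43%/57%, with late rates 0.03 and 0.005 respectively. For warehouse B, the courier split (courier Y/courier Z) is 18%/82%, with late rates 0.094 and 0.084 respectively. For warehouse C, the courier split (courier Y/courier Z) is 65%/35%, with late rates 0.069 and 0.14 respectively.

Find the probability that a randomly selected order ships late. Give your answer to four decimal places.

0.0313

P(L|A) = 0.43·0.03 + 0.57·0.005 = 0.0129 + 0.00285 = 0.01575
P(L|B) = 0.18·0.094 + 0.82·0.084 = 0.01692 + 0.06888 = 0.0858
P(L|C) = 0.65·0.069 + 0.35·0.14 = 0.04485 + 0.049 = 0.09385
Then overall,
P(L) = 0.79·0.01575 + 0.11·0.0858 + 0.1·0.09385
      = 0.0124425 + 0.009438 + 0.009385 = 0.0312655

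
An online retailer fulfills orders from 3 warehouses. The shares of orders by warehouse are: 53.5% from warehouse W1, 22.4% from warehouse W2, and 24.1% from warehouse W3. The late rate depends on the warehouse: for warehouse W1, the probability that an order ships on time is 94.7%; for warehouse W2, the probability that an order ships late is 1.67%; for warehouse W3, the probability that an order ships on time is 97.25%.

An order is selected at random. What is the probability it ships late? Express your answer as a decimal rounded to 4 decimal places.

P(L|W1) = 1 − 0.947 = 0.053.
P(L|W3) = 1 − 0.9725 = 0.0275.
P(L) = P(L|W1)·P(W1) + P(L|W2)·P(W2) + P(L|W3)·P(W3)
      = 0.053·0.535 + 0.0167·0.224 + 0.0275·0.241
      = 0.028355 + 0.0037408 + 0.0066275 = 0.0387233

0.0387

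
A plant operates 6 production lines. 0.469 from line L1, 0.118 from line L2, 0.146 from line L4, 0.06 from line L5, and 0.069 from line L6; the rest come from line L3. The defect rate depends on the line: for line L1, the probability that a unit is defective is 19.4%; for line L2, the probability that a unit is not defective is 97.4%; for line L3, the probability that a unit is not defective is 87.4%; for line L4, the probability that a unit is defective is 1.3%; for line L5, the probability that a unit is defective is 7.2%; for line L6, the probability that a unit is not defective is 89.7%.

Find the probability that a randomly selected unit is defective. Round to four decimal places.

P(L3) = 1 − (0.469 + 0.118 + 0.146 + 0.06 + 0.069) = 0.138.
P(D|L2) = 1 − 0.974 = 0.026.
P(D|L3) = 1 − 0.874 = 0.126.
P(D|L6) = 1 − 0.897 = 0.103.
Summing over the partition,
P(D) = P(D|L1)·P(L1) + P(D|L2)·P(L2) + P(D|L3)·P(L3) + P(D|L4)·P(L4) + P(D|L5)·P(L5) + P(D|L6)·P(L6)
      = 0.194·0.469 + 0.026·0.118 + 0.126·0.138 + 0.013·0.146 + 0.072·0.06 + 0.103·0.069
      = 0.090986 + 0.003068 + 0.017388 + 0.001898 + 0.00432 + 0.007107 = 0.124767

P(D) ≈ 0.1248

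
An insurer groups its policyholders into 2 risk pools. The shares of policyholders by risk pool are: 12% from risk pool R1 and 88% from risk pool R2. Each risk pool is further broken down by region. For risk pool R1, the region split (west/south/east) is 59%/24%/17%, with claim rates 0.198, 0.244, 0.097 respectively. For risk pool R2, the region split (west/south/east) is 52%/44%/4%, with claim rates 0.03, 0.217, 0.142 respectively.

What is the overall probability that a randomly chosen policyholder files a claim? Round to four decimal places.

0.1258

P(C|R1) = 0.59·0.198 + 0.24·0.244 + 0.17·0.097 = 0.11682 + 0.05856 + 0.01649 = 0.19187
P(C|R2) = 0.52·0.03 + 0.44·0.217 + 0.04·0.142 = 0.0156 + 0.09548 + 0.00568 = 0.11676
Then overall,
P(C) = 0.12·0.19187 + 0.88·0.11676
      = 0.0230244 + 0.1027488 = 0.1257732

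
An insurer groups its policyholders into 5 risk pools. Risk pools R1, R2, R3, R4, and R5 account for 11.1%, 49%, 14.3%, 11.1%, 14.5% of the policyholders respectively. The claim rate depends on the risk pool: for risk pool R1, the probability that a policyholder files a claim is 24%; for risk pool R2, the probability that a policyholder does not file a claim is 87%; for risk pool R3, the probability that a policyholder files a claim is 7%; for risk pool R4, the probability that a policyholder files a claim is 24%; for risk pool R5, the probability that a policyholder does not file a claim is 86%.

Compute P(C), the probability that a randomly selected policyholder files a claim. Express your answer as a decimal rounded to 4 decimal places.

P(C|R2) = 1 − 0.87 = 0.13.
P(C|R5) = 1 − 0.86 = 0.14.
P(C) = P(C|R1)·P(R1) + P(C|R2)·P(R2) + P(C|R3)·P(R3) + P(C|R4)·P(R4) + P(C|R5)·P(R5)
      = 0.24·0.111 + 0.13·0.49 + 0.07·0.143 + 0.24·0.111 + 0.14·0.145
      = 0.02664 + 0.0637 + 0.01001 + 0.02664 + 0.0203 = 0.14729

P(C) ≈ 0.1473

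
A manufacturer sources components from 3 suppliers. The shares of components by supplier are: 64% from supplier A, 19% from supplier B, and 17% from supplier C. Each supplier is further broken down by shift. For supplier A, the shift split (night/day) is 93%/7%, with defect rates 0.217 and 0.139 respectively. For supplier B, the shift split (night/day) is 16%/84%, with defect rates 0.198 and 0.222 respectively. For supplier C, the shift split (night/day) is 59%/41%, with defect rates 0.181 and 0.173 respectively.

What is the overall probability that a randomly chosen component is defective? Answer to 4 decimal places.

0.2070

P(D|A) = 0.93·0.217 + 0.07·0.139 = 0.20181 + 0.00973 = 0.21154
P(D|B) = 0.16·0.198 + 0.84·0.222 = 0.03168 + 0.18648 = 0.21816
P(D|C) = 0.59·0.181 + 0.41·0.173 = 0.10679 + 0.07093 = 0.17772
By total probability over the outer partition,
P(D) = 0.64·0.21154 + 0.19·0.21816 + 0.17·0.17772
      = 0.1353856 + 0.0414504 + 0.0302124 = 0.2070484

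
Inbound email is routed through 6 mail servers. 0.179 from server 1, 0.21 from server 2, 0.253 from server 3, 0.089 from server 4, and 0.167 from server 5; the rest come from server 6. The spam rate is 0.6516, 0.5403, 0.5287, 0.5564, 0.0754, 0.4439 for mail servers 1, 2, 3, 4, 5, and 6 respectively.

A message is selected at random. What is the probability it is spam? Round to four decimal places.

P(S) ≈ 0.4712

P(6) = 1 − (0.179 + 0.21 + 0.253 + 0.089 + 0.167) = 0.102.
By the law of total probability,
P(S) = P(S|1)·P(1) + P(S|2)·P(2) + P(S|3)·P(3) + P(S|4)·P(4) + P(S|5)·P(5) + P(S|6)·P(6)
      = 0.6516·0.179 + 0.5403·0.21 + 0.5287·0.253 + 0.5564·0.089 + 0.0754·0.167 + 0.4439·0.102
      = 0.1166364 + 0.113463 + 0.1337611 + 0.0495196 + 0.0125918 + 0.0452778 = 0.4712497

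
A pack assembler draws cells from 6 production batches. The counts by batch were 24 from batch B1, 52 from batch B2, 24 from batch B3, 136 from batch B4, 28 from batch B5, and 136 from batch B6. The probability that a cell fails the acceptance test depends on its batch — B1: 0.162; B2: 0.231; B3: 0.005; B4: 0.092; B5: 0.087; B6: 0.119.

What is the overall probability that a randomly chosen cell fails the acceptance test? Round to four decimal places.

Total: 24 + 52 + 24 + 136 + 28 + 136 = 400.
P(B1) = 24/400 = 0.06. P(B2) = 52/400 = 0.13. P(B3) = 24/400 = 0.06. P(B4) = 136/400 = 0.34. P(B5) = 28/400 = 0.07. P(B6) = 136/400 = 0.34.
P(F) = P(F|B1)·P(B1) + P(F|B2)·P(B2) + P(F|B3)·P(B3) + P(F|B4)·P(B4) + P(F|B5)·P(B5) + P(F|B6)·P(B6)
      = 0.162·0.06 + 0.231·0.13 + 0.005·0.06 + 0.092·0.34 + 0.087·0.07 + 0.119·0.34
      = 0.00972 + 0.03003 + 0.0003 + 0.03128 + 0.00609 + 0.04046 = 0.11788

P(F) ≈ 0.1179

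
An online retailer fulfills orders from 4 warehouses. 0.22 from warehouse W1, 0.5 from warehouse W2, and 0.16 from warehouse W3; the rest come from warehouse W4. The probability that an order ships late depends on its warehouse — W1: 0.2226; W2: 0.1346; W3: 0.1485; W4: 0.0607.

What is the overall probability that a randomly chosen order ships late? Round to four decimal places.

P(L) ≈ 0.1473

P(W4) = 1 − (0.22 + 0.5 + 0.16) = 0.12.
By the law of total probability,
P(L) = P(L|W1)·P(W1) + P(L|W2)·P(W2) + P(L|W3)·P(W3) + P(L|W4)·P(W4)
      = 0.2226·0.22 + 0.1346·0.5 + 0.1485·0.16 + 0.0607·0.12
      = 0.048972 + 0.0673 + 0.02376 + 0.007284 = 0.147316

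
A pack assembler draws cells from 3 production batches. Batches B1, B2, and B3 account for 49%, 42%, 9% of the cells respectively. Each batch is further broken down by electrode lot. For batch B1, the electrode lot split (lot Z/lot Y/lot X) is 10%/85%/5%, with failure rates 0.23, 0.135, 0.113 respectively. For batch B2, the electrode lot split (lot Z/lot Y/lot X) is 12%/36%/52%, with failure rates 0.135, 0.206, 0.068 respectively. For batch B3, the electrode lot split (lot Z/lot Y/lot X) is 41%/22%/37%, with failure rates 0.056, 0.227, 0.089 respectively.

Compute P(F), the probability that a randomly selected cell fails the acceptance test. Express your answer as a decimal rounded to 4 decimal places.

P(F|B1) = 0.1·0.23 + 0.85·0.135 + 0.05·0.113 = 0.023 + 0.11475 + 0.00565 = 0.1434
P(F|B2) = 0.12·0.135 + 0.36·0.206 + 0.52·0.068 = 0.0162 + 0.07416 + 0.03536 = 0.12572
P(F|B3) = 0.41·0.056 + 0.22·0.227 + 0.37·0.089 = 0.02296 + 0.04994 + 0.03293 = 0.10583
Then overall,
P(F) = 0.49·0.1434 + 0.42·0.12572 + 0.09·0.10583
      = 0.070266 + 0.0528024 + 0.0095247 = 0.1325931

P(F) ≈ 0.1326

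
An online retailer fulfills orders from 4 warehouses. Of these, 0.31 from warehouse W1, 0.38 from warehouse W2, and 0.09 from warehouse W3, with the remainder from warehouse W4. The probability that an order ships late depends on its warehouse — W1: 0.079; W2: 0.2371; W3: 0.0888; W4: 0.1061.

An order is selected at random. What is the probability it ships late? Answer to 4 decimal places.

P(W4) = 1 − (0.31 + 0.38 + 0.09) = 0.22.
Summing over the partition,
P(L) = P(L|W1)·P(W1) + P(L|W2)·P(W2) + P(L|W3)·P(W3) + P(L|W4)·P(W4)
      = 0.079·0.31 + 0.2371·0.38 + 0.0888·0.09 + 0.1061·0.22
      = 0.02449 + 0.090098 + 0.007992 + 0.023342 = 0.145922

P(L) ≈ 0.1459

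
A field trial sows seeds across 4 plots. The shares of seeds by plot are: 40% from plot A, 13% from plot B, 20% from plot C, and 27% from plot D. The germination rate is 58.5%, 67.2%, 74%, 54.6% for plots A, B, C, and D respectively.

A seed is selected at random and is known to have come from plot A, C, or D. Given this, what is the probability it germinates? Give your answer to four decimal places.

0.6085

Let S = {A, C, D}.
P(S) = 0.4 + 0.2 + 0.27 = 0.87.
P(G ∩ S) = 0.585·0.4 + 0.74·0.2 + 0.546·0.27 = 0.234 + 0.148 + 0.14742 = 0.52942.
P(G | S) = 0.52942 / 0.87 = 0.608529…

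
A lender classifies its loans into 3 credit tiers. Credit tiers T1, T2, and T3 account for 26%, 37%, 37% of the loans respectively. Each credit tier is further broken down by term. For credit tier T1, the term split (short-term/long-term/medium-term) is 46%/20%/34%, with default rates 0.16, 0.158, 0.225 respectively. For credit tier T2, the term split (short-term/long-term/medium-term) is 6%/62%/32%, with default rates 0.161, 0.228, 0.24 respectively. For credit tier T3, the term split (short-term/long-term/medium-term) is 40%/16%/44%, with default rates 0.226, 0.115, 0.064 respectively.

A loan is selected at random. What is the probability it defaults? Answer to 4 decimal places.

0.1822

P(D|T1) = 0.46·0.16 + 0.2·0.158 + 0.34·0.225 = 0.0736 + 0.0316 + 0.0765 = 0.1817
P(D|T2) = 0.06·0.161 + 0.62·0.228 + 0.32·0.24 = 0.00966 + 0.14136 + 0.0768 = 0.22782
P(D|T3) = 0.4·0.226 + 0.16·0.115 + 0.44·0.064 = 0.0904 + 0.0184 + 0.02816 = 0.13696
Then overall,
P(D) = 0.26·0.1817 + 0.37·0.22782 + 0.37·0.13696
      = 0.047242 + 0.0842934 + 0.0506752 = 0.1822106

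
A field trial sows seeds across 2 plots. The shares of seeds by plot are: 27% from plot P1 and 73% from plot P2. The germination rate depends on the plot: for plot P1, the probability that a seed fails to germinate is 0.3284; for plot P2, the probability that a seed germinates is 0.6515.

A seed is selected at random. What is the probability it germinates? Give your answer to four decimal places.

0.6569

P(G|P1) = 1 − 0.3284 = 0.6716.
P(G) = P(G|P1)·P(P1) + P(G|P2)·P(P2)
      = 0.6716·0.27 + 0.6515·0.73
      = 0.181332 + 0.475595 = 0.656927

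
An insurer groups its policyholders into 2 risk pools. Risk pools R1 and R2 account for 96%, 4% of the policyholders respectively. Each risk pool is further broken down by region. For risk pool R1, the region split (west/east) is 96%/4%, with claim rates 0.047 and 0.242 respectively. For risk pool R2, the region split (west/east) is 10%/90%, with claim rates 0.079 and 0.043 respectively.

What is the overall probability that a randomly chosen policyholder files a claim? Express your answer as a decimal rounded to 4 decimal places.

0.0545

P(C|R1) = 0.96·0.047 + 0.04·0.242 = 0.04512 + 0.00968 = 0.0548
P(C|R2) = 0.1·0.079 + 0.9·0.043 = 0.0079 + 0.0387 = 0.0466
Then overall,
P(C) = 0.96·0.0548 + 0.04·0.0466
      = 0.052608 + 0.001864 = 0.054472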